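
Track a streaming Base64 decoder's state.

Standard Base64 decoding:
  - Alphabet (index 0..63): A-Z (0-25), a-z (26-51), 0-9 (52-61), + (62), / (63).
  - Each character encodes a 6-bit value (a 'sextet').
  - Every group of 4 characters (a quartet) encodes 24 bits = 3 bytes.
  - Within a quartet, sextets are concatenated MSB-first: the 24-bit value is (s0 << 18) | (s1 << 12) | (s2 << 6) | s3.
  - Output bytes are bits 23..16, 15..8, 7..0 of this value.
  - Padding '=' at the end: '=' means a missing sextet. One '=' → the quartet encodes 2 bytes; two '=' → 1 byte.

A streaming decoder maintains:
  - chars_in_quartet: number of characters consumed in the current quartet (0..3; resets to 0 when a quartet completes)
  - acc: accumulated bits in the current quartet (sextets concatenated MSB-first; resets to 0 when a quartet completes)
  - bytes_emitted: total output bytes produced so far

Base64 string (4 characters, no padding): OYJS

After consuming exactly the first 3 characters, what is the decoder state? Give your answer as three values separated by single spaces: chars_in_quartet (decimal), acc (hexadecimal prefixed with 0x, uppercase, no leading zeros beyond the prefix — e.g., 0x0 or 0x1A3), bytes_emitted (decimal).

Answer: 3 0xE609 0

Derivation:
After char 0 ('O'=14): chars_in_quartet=1 acc=0xE bytes_emitted=0
After char 1 ('Y'=24): chars_in_quartet=2 acc=0x398 bytes_emitted=0
After char 2 ('J'=9): chars_in_quartet=3 acc=0xE609 bytes_emitted=0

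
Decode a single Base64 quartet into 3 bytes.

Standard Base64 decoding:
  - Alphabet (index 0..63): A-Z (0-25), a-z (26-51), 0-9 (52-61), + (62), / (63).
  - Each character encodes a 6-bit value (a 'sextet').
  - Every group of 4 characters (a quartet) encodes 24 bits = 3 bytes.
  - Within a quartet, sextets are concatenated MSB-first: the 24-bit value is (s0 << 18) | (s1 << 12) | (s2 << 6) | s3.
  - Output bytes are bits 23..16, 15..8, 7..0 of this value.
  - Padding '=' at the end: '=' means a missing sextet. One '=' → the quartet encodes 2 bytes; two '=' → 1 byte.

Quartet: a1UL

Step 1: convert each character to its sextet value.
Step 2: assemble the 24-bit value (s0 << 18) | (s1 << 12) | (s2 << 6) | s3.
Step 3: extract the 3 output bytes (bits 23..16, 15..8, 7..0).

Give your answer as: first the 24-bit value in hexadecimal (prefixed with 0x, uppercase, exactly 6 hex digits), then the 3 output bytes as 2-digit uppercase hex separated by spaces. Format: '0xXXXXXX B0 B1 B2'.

Answer: 0x6B550B 6B 55 0B

Derivation:
Sextets: a=26, 1=53, U=20, L=11
24-bit: (26<<18) | (53<<12) | (20<<6) | 11
      = 0x680000 | 0x035000 | 0x000500 | 0x00000B
      = 0x6B550B
Bytes: (v>>16)&0xFF=6B, (v>>8)&0xFF=55, v&0xFF=0B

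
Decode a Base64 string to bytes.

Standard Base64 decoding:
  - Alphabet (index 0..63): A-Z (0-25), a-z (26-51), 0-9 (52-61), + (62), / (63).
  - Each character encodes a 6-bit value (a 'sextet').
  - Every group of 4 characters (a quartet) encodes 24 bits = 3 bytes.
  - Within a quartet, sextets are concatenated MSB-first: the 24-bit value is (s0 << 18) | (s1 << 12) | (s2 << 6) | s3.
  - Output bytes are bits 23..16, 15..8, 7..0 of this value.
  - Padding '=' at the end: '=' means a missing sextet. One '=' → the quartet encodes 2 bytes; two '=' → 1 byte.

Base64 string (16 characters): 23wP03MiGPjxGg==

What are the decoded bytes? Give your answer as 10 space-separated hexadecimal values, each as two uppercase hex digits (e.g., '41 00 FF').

After char 0 ('2'=54): chars_in_quartet=1 acc=0x36 bytes_emitted=0
After char 1 ('3'=55): chars_in_quartet=2 acc=0xDB7 bytes_emitted=0
After char 2 ('w'=48): chars_in_quartet=3 acc=0x36DF0 bytes_emitted=0
After char 3 ('P'=15): chars_in_quartet=4 acc=0xDB7C0F -> emit DB 7C 0F, reset; bytes_emitted=3
After char 4 ('0'=52): chars_in_quartet=1 acc=0x34 bytes_emitted=3
After char 5 ('3'=55): chars_in_quartet=2 acc=0xD37 bytes_emitted=3
After char 6 ('M'=12): chars_in_quartet=3 acc=0x34DCC bytes_emitted=3
After char 7 ('i'=34): chars_in_quartet=4 acc=0xD37322 -> emit D3 73 22, reset; bytes_emitted=6
After char 8 ('G'=6): chars_in_quartet=1 acc=0x6 bytes_emitted=6
After char 9 ('P'=15): chars_in_quartet=2 acc=0x18F bytes_emitted=6
After char 10 ('j'=35): chars_in_quartet=3 acc=0x63E3 bytes_emitted=6
After char 11 ('x'=49): chars_in_quartet=4 acc=0x18F8F1 -> emit 18 F8 F1, reset; bytes_emitted=9
After char 12 ('G'=6): chars_in_quartet=1 acc=0x6 bytes_emitted=9
After char 13 ('g'=32): chars_in_quartet=2 acc=0x1A0 bytes_emitted=9
Padding '==': partial quartet acc=0x1A0 -> emit 1A; bytes_emitted=10

Answer: DB 7C 0F D3 73 22 18 F8 F1 1A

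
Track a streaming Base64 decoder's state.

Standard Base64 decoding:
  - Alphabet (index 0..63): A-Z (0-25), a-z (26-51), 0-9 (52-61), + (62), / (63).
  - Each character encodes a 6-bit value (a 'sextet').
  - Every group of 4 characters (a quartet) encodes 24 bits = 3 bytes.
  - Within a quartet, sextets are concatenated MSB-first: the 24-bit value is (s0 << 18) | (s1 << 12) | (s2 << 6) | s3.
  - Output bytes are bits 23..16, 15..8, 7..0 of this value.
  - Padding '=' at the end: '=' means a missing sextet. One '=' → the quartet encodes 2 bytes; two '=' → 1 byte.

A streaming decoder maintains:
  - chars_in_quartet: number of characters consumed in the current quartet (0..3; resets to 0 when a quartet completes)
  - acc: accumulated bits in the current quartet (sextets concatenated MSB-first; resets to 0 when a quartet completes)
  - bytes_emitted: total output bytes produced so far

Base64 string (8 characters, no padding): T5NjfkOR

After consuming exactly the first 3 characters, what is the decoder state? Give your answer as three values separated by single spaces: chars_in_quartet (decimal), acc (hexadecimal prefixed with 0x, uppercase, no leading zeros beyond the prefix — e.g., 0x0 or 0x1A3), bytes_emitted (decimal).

Answer: 3 0x13E4D 0

Derivation:
After char 0 ('T'=19): chars_in_quartet=1 acc=0x13 bytes_emitted=0
After char 1 ('5'=57): chars_in_quartet=2 acc=0x4F9 bytes_emitted=0
After char 2 ('N'=13): chars_in_quartet=3 acc=0x13E4D bytes_emitted=0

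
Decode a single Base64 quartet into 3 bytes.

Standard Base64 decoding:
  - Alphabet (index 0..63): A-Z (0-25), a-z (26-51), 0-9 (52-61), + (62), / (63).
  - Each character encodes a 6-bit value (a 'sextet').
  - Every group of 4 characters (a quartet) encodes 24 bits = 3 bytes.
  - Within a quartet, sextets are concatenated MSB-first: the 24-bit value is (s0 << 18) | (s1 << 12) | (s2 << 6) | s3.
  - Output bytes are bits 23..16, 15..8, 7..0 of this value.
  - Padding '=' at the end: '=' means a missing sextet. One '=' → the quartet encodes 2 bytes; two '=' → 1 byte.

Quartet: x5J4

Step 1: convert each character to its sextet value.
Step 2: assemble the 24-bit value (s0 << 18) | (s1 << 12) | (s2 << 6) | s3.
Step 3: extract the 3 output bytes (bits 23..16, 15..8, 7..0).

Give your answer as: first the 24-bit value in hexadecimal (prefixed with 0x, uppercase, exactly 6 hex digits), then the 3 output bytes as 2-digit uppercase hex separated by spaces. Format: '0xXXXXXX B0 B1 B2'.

Answer: 0xC79278 C7 92 78

Derivation:
Sextets: x=49, 5=57, J=9, 4=56
24-bit: (49<<18) | (57<<12) | (9<<6) | 56
      = 0xC40000 | 0x039000 | 0x000240 | 0x000038
      = 0xC79278
Bytes: (v>>16)&0xFF=C7, (v>>8)&0xFF=92, v&0xFF=78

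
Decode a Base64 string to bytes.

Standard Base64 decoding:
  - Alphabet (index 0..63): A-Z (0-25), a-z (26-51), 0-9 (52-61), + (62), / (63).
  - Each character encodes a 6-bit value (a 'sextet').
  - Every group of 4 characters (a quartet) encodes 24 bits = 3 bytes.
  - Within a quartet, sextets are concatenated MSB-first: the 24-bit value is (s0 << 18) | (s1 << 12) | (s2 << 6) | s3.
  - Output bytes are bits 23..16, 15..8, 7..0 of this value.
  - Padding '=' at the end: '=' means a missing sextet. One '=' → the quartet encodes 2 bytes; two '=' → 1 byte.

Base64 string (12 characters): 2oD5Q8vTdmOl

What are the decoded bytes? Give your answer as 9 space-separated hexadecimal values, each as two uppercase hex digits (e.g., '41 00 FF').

After char 0 ('2'=54): chars_in_quartet=1 acc=0x36 bytes_emitted=0
After char 1 ('o'=40): chars_in_quartet=2 acc=0xDA8 bytes_emitted=0
After char 2 ('D'=3): chars_in_quartet=3 acc=0x36A03 bytes_emitted=0
After char 3 ('5'=57): chars_in_quartet=4 acc=0xDA80F9 -> emit DA 80 F9, reset; bytes_emitted=3
After char 4 ('Q'=16): chars_in_quartet=1 acc=0x10 bytes_emitted=3
After char 5 ('8'=60): chars_in_quartet=2 acc=0x43C bytes_emitted=3
After char 6 ('v'=47): chars_in_quartet=3 acc=0x10F2F bytes_emitted=3
After char 7 ('T'=19): chars_in_quartet=4 acc=0x43CBD3 -> emit 43 CB D3, reset; bytes_emitted=6
After char 8 ('d'=29): chars_in_quartet=1 acc=0x1D bytes_emitted=6
After char 9 ('m'=38): chars_in_quartet=2 acc=0x766 bytes_emitted=6
After char 10 ('O'=14): chars_in_quartet=3 acc=0x1D98E bytes_emitted=6
After char 11 ('l'=37): chars_in_quartet=4 acc=0x7663A5 -> emit 76 63 A5, reset; bytes_emitted=9

Answer: DA 80 F9 43 CB D3 76 63 A5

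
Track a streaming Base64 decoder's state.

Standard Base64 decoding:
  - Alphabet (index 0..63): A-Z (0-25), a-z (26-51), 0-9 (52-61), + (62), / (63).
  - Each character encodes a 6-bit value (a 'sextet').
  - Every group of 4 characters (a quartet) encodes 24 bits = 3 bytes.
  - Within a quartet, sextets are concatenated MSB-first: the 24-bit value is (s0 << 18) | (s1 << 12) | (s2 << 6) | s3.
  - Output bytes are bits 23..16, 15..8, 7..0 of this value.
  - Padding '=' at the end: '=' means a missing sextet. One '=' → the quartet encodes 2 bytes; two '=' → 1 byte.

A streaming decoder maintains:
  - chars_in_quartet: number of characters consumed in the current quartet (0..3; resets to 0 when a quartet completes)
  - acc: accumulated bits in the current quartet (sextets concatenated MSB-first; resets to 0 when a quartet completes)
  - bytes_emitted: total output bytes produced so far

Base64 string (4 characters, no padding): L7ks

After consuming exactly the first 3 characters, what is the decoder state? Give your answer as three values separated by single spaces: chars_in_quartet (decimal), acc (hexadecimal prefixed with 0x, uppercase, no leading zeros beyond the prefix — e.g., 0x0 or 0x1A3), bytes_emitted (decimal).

After char 0 ('L'=11): chars_in_quartet=1 acc=0xB bytes_emitted=0
After char 1 ('7'=59): chars_in_quartet=2 acc=0x2FB bytes_emitted=0
After char 2 ('k'=36): chars_in_quartet=3 acc=0xBEE4 bytes_emitted=0

Answer: 3 0xBEE4 0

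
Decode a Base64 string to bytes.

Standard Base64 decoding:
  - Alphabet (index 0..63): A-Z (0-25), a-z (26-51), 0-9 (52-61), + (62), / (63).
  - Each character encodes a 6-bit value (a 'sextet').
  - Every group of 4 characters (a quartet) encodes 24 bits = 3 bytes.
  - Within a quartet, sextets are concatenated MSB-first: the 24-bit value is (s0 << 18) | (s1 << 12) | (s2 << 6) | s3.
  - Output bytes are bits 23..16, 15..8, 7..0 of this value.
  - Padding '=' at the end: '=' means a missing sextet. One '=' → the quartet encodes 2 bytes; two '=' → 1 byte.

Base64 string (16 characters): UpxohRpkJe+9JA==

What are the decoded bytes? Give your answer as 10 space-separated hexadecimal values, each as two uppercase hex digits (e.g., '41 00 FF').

Answer: 52 9C 68 85 1A 64 25 EF BD 24

Derivation:
After char 0 ('U'=20): chars_in_quartet=1 acc=0x14 bytes_emitted=0
After char 1 ('p'=41): chars_in_quartet=2 acc=0x529 bytes_emitted=0
After char 2 ('x'=49): chars_in_quartet=3 acc=0x14A71 bytes_emitted=0
After char 3 ('o'=40): chars_in_quartet=4 acc=0x529C68 -> emit 52 9C 68, reset; bytes_emitted=3
After char 4 ('h'=33): chars_in_quartet=1 acc=0x21 bytes_emitted=3
After char 5 ('R'=17): chars_in_quartet=2 acc=0x851 bytes_emitted=3
After char 6 ('p'=41): chars_in_quartet=3 acc=0x21469 bytes_emitted=3
After char 7 ('k'=36): chars_in_quartet=4 acc=0x851A64 -> emit 85 1A 64, reset; bytes_emitted=6
After char 8 ('J'=9): chars_in_quartet=1 acc=0x9 bytes_emitted=6
After char 9 ('e'=30): chars_in_quartet=2 acc=0x25E bytes_emitted=6
After char 10 ('+'=62): chars_in_quartet=3 acc=0x97BE bytes_emitted=6
After char 11 ('9'=61): chars_in_quartet=4 acc=0x25EFBD -> emit 25 EF BD, reset; bytes_emitted=9
After char 12 ('J'=9): chars_in_quartet=1 acc=0x9 bytes_emitted=9
After char 13 ('A'=0): chars_in_quartet=2 acc=0x240 bytes_emitted=9
Padding '==': partial quartet acc=0x240 -> emit 24; bytes_emitted=10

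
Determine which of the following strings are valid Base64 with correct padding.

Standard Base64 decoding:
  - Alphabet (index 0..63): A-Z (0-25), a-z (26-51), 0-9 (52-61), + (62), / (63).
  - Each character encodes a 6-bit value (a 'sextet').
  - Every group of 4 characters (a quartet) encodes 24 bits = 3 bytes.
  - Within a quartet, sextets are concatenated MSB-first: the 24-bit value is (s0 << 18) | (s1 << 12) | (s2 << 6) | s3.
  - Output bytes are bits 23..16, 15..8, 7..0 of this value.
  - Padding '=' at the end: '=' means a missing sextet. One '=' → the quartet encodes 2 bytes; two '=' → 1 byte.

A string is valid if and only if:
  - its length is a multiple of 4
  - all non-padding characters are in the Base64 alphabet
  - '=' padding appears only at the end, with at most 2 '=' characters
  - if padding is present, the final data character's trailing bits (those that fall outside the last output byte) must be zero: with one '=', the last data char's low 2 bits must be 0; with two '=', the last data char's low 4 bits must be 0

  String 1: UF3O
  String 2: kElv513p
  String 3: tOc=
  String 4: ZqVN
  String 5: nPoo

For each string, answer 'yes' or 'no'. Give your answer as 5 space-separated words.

String 1: 'UF3O' → valid
String 2: 'kElv513p' → valid
String 3: 'tOc=' → valid
String 4: 'ZqVN' → valid
String 5: 'nPoo' → valid

Answer: yes yes yes yes yes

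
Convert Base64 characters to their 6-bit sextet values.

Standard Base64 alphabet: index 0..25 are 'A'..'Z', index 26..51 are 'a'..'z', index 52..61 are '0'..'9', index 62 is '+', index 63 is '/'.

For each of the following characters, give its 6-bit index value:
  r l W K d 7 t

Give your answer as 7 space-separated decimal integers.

'r': a..z range, 26 + ord('r') − ord('a') = 43
'l': a..z range, 26 + ord('l') − ord('a') = 37
'W': A..Z range, ord('W') − ord('A') = 22
'K': A..Z range, ord('K') − ord('A') = 10
'd': a..z range, 26 + ord('d') − ord('a') = 29
'7': 0..9 range, 52 + ord('7') − ord('0') = 59
't': a..z range, 26 + ord('t') − ord('a') = 45

Answer: 43 37 22 10 29 59 45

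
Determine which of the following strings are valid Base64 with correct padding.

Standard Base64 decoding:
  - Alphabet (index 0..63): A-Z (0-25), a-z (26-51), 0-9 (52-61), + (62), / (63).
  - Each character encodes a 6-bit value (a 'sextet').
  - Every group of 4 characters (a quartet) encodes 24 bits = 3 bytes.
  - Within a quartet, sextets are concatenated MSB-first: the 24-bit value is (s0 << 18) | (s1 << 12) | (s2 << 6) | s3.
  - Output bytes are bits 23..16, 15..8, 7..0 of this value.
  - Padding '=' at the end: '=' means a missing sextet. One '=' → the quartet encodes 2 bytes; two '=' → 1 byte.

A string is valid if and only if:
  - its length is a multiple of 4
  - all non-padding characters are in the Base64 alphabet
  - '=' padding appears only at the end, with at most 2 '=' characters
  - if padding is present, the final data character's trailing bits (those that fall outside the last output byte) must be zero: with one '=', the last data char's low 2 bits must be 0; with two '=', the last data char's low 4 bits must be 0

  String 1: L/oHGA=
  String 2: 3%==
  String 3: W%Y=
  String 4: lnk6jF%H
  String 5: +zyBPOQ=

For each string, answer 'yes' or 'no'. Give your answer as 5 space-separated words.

String 1: 'L/oHGA=' → invalid (len=7 not mult of 4)
String 2: '3%==' → invalid (bad char(s): ['%'])
String 3: 'W%Y=' → invalid (bad char(s): ['%'])
String 4: 'lnk6jF%H' → invalid (bad char(s): ['%'])
String 5: '+zyBPOQ=' → valid

Answer: no no no no yes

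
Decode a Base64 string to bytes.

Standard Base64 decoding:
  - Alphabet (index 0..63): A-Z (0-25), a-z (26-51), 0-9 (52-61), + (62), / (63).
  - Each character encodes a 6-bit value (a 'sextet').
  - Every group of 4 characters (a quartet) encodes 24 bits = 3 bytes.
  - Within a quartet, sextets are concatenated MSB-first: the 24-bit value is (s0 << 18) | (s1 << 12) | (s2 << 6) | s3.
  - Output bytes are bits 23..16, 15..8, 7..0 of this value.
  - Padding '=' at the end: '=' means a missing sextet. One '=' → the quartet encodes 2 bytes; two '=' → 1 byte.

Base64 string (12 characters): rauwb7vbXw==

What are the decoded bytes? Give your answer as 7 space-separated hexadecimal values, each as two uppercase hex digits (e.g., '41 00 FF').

After char 0 ('r'=43): chars_in_quartet=1 acc=0x2B bytes_emitted=0
After char 1 ('a'=26): chars_in_quartet=2 acc=0xADA bytes_emitted=0
After char 2 ('u'=46): chars_in_quartet=3 acc=0x2B6AE bytes_emitted=0
After char 3 ('w'=48): chars_in_quartet=4 acc=0xADABB0 -> emit AD AB B0, reset; bytes_emitted=3
After char 4 ('b'=27): chars_in_quartet=1 acc=0x1B bytes_emitted=3
After char 5 ('7'=59): chars_in_quartet=2 acc=0x6FB bytes_emitted=3
After char 6 ('v'=47): chars_in_quartet=3 acc=0x1BEEF bytes_emitted=3
After char 7 ('b'=27): chars_in_quartet=4 acc=0x6FBBDB -> emit 6F BB DB, reset; bytes_emitted=6
After char 8 ('X'=23): chars_in_quartet=1 acc=0x17 bytes_emitted=6
After char 9 ('w'=48): chars_in_quartet=2 acc=0x5F0 bytes_emitted=6
Padding '==': partial quartet acc=0x5F0 -> emit 5F; bytes_emitted=7

Answer: AD AB B0 6F BB DB 5F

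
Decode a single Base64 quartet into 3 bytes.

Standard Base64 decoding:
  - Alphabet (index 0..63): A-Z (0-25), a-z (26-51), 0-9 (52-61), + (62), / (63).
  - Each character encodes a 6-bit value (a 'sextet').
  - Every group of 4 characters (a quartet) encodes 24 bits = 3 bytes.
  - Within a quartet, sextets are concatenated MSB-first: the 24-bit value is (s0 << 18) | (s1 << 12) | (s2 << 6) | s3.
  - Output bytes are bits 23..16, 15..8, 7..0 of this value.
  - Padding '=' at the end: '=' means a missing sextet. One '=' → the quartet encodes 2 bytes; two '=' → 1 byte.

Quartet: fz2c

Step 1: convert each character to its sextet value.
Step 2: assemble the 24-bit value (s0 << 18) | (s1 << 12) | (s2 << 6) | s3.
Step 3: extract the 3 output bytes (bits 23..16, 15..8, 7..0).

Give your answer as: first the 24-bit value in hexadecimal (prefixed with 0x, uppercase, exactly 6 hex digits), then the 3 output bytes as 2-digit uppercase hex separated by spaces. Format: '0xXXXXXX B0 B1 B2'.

Sextets: f=31, z=51, 2=54, c=28
24-bit: (31<<18) | (51<<12) | (54<<6) | 28
      = 0x7C0000 | 0x033000 | 0x000D80 | 0x00001C
      = 0x7F3D9C
Bytes: (v>>16)&0xFF=7F, (v>>8)&0xFF=3D, v&0xFF=9C

Answer: 0x7F3D9C 7F 3D 9C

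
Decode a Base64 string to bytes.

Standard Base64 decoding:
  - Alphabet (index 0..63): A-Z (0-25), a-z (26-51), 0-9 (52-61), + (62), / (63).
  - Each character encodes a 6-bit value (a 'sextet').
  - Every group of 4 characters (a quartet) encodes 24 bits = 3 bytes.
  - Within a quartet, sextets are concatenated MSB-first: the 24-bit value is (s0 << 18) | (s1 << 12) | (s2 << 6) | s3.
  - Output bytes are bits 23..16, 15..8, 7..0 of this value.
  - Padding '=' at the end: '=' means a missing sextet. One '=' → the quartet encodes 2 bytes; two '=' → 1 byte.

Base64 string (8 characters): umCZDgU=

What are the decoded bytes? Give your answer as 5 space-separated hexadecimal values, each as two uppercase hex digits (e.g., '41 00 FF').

After char 0 ('u'=46): chars_in_quartet=1 acc=0x2E bytes_emitted=0
After char 1 ('m'=38): chars_in_quartet=2 acc=0xBA6 bytes_emitted=0
After char 2 ('C'=2): chars_in_quartet=3 acc=0x2E982 bytes_emitted=0
After char 3 ('Z'=25): chars_in_quartet=4 acc=0xBA6099 -> emit BA 60 99, reset; bytes_emitted=3
After char 4 ('D'=3): chars_in_quartet=1 acc=0x3 bytes_emitted=3
After char 5 ('g'=32): chars_in_quartet=2 acc=0xE0 bytes_emitted=3
After char 6 ('U'=20): chars_in_quartet=3 acc=0x3814 bytes_emitted=3
Padding '=': partial quartet acc=0x3814 -> emit 0E 05; bytes_emitted=5

Answer: BA 60 99 0E 05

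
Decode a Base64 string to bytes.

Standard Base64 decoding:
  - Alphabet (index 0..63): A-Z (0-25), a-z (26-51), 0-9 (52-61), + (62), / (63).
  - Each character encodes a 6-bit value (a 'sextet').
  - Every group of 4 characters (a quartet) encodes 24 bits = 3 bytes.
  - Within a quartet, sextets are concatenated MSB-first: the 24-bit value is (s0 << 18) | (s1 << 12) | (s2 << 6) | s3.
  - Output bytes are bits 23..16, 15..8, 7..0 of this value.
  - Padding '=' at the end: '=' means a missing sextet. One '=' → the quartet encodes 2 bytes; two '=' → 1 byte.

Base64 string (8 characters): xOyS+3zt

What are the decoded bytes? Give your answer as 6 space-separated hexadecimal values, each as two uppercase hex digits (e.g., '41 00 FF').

After char 0 ('x'=49): chars_in_quartet=1 acc=0x31 bytes_emitted=0
After char 1 ('O'=14): chars_in_quartet=2 acc=0xC4E bytes_emitted=0
After char 2 ('y'=50): chars_in_quartet=3 acc=0x313B2 bytes_emitted=0
After char 3 ('S'=18): chars_in_quartet=4 acc=0xC4EC92 -> emit C4 EC 92, reset; bytes_emitted=3
After char 4 ('+'=62): chars_in_quartet=1 acc=0x3E bytes_emitted=3
After char 5 ('3'=55): chars_in_quartet=2 acc=0xFB7 bytes_emitted=3
After char 6 ('z'=51): chars_in_quartet=3 acc=0x3EDF3 bytes_emitted=3
After char 7 ('t'=45): chars_in_quartet=4 acc=0xFB7CED -> emit FB 7C ED, reset; bytes_emitted=6

Answer: C4 EC 92 FB 7C ED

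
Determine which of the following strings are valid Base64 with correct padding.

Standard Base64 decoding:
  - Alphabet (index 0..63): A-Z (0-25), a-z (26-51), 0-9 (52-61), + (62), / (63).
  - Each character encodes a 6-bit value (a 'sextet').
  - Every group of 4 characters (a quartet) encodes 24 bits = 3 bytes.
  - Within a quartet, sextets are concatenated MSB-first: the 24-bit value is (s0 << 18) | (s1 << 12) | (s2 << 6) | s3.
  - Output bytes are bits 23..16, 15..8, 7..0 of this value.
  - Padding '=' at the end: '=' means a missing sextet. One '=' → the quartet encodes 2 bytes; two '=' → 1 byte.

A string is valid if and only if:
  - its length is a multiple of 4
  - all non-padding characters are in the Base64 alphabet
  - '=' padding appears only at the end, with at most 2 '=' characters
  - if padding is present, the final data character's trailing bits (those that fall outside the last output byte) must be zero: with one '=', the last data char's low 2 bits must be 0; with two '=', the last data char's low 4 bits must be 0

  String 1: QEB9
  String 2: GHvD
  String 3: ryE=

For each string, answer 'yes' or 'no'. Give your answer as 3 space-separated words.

Answer: yes yes yes

Derivation:
String 1: 'QEB9' → valid
String 2: 'GHvD' → valid
String 3: 'ryE=' → valid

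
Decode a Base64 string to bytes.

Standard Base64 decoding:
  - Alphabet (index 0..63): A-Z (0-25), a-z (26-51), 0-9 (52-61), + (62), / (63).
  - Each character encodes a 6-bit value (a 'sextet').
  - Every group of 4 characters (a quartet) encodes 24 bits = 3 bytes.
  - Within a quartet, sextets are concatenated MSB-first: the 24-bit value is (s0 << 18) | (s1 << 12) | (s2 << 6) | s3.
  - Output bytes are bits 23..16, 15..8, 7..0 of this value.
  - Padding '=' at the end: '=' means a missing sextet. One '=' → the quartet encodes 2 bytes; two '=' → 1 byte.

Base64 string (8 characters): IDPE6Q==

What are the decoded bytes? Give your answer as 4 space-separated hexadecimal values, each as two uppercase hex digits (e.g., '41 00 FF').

After char 0 ('I'=8): chars_in_quartet=1 acc=0x8 bytes_emitted=0
After char 1 ('D'=3): chars_in_quartet=2 acc=0x203 bytes_emitted=0
After char 2 ('P'=15): chars_in_quartet=3 acc=0x80CF bytes_emitted=0
After char 3 ('E'=4): chars_in_quartet=4 acc=0x2033C4 -> emit 20 33 C4, reset; bytes_emitted=3
After char 4 ('6'=58): chars_in_quartet=1 acc=0x3A bytes_emitted=3
After char 5 ('Q'=16): chars_in_quartet=2 acc=0xE90 bytes_emitted=3
Padding '==': partial quartet acc=0xE90 -> emit E9; bytes_emitted=4

Answer: 20 33 C4 E9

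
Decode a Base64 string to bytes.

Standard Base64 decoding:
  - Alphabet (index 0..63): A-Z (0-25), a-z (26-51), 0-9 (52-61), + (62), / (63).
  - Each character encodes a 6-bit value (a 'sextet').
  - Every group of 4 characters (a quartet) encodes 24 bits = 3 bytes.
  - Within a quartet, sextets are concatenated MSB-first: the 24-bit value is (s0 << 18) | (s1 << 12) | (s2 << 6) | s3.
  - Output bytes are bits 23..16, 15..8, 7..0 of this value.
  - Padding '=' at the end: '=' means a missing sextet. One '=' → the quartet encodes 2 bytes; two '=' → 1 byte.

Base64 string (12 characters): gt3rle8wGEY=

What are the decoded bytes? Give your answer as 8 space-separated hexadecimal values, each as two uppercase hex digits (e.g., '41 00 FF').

Answer: 82 DD EB 95 EF 30 18 46

Derivation:
After char 0 ('g'=32): chars_in_quartet=1 acc=0x20 bytes_emitted=0
After char 1 ('t'=45): chars_in_quartet=2 acc=0x82D bytes_emitted=0
After char 2 ('3'=55): chars_in_quartet=3 acc=0x20B77 bytes_emitted=0
After char 3 ('r'=43): chars_in_quartet=4 acc=0x82DDEB -> emit 82 DD EB, reset; bytes_emitted=3
After char 4 ('l'=37): chars_in_quartet=1 acc=0x25 bytes_emitted=3
After char 5 ('e'=30): chars_in_quartet=2 acc=0x95E bytes_emitted=3
After char 6 ('8'=60): chars_in_quartet=3 acc=0x257BC bytes_emitted=3
After char 7 ('w'=48): chars_in_quartet=4 acc=0x95EF30 -> emit 95 EF 30, reset; bytes_emitted=6
After char 8 ('G'=6): chars_in_quartet=1 acc=0x6 bytes_emitted=6
After char 9 ('E'=4): chars_in_quartet=2 acc=0x184 bytes_emitted=6
After char 10 ('Y'=24): chars_in_quartet=3 acc=0x6118 bytes_emitted=6
Padding '=': partial quartet acc=0x6118 -> emit 18 46; bytes_emitted=8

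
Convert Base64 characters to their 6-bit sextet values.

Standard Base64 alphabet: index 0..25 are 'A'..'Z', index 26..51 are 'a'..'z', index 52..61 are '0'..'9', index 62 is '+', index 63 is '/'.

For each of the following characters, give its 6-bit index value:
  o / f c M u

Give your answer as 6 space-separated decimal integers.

'o': a..z range, 26 + ord('o') − ord('a') = 40
'/': index 63
'f': a..z range, 26 + ord('f') − ord('a') = 31
'c': a..z range, 26 + ord('c') − ord('a') = 28
'M': A..Z range, ord('M') − ord('A') = 12
'u': a..z range, 26 + ord('u') − ord('a') = 46

Answer: 40 63 31 28 12 46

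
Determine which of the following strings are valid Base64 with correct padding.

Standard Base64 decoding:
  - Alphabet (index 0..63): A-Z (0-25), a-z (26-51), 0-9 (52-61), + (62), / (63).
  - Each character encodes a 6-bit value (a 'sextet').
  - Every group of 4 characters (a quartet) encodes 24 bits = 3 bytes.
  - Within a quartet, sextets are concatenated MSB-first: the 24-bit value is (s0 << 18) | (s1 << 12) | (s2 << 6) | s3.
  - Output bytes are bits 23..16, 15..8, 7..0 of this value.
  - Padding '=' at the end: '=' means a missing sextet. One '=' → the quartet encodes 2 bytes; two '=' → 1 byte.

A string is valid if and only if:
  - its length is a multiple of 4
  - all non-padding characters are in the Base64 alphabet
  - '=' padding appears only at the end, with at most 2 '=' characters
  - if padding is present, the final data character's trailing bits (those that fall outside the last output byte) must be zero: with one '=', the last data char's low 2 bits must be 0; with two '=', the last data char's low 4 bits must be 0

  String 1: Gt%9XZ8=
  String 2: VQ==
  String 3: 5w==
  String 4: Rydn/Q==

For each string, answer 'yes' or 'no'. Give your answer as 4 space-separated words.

String 1: 'Gt%9XZ8=' → invalid (bad char(s): ['%'])
String 2: 'VQ==' → valid
String 3: '5w==' → valid
String 4: 'Rydn/Q==' → valid

Answer: no yes yes yes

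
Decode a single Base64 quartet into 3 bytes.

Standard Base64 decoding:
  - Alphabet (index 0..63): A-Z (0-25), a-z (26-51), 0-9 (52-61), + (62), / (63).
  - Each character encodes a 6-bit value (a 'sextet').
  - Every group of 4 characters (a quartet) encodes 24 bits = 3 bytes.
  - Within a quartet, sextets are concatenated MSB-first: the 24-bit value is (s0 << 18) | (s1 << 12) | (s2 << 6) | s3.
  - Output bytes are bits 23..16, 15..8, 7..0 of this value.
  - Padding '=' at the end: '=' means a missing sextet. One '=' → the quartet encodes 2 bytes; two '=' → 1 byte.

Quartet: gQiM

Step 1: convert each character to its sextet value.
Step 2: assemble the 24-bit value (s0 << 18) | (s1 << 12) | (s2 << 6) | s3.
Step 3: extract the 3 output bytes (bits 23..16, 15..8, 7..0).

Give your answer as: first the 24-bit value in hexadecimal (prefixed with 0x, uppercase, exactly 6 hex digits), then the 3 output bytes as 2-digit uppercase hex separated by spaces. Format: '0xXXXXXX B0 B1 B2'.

Sextets: g=32, Q=16, i=34, M=12
24-bit: (32<<18) | (16<<12) | (34<<6) | 12
      = 0x800000 | 0x010000 | 0x000880 | 0x00000C
      = 0x81088C
Bytes: (v>>16)&0xFF=81, (v>>8)&0xFF=08, v&0xFF=8C

Answer: 0x81088C 81 08 8C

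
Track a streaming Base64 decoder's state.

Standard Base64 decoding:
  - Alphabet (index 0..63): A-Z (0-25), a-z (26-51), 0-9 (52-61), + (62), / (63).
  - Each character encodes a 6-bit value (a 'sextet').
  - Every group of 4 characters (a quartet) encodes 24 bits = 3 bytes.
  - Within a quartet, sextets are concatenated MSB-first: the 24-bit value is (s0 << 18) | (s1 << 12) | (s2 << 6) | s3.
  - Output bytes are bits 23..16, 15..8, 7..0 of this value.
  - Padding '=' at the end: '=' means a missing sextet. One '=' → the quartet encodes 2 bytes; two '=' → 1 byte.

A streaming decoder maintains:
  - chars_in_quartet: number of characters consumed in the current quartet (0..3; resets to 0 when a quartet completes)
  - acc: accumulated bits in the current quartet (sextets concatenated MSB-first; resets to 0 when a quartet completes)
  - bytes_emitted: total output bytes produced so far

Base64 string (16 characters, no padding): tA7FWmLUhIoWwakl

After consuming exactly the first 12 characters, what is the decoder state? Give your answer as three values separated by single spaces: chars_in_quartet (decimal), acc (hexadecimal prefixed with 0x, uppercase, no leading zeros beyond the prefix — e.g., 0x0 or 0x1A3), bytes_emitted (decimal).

Answer: 0 0x0 9

Derivation:
After char 0 ('t'=45): chars_in_quartet=1 acc=0x2D bytes_emitted=0
After char 1 ('A'=0): chars_in_quartet=2 acc=0xB40 bytes_emitted=0
After char 2 ('7'=59): chars_in_quartet=3 acc=0x2D03B bytes_emitted=0
After char 3 ('F'=5): chars_in_quartet=4 acc=0xB40EC5 -> emit B4 0E C5, reset; bytes_emitted=3
After char 4 ('W'=22): chars_in_quartet=1 acc=0x16 bytes_emitted=3
After char 5 ('m'=38): chars_in_quartet=2 acc=0x5A6 bytes_emitted=3
After char 6 ('L'=11): chars_in_quartet=3 acc=0x1698B bytes_emitted=3
After char 7 ('U'=20): chars_in_quartet=4 acc=0x5A62D4 -> emit 5A 62 D4, reset; bytes_emitted=6
After char 8 ('h'=33): chars_in_quartet=1 acc=0x21 bytes_emitted=6
After char 9 ('I'=8): chars_in_quartet=2 acc=0x848 bytes_emitted=6
After char 10 ('o'=40): chars_in_quartet=3 acc=0x21228 bytes_emitted=6
After char 11 ('W'=22): chars_in_quartet=4 acc=0x848A16 -> emit 84 8A 16, reset; bytes_emitted=9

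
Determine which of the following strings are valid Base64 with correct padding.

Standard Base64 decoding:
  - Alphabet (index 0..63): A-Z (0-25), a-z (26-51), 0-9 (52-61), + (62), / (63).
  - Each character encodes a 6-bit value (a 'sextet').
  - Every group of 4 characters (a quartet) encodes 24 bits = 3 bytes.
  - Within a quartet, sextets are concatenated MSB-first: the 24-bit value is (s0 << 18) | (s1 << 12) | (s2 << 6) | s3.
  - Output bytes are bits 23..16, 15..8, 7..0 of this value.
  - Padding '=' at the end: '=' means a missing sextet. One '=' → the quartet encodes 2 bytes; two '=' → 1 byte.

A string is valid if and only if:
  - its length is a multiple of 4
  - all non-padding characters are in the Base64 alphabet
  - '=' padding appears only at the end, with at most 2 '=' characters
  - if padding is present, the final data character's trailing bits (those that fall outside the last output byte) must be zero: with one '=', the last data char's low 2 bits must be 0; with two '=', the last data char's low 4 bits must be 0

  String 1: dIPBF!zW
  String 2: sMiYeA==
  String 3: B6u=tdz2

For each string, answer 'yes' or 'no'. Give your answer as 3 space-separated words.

String 1: 'dIPBF!zW' → invalid (bad char(s): ['!'])
String 2: 'sMiYeA==' → valid
String 3: 'B6u=tdz2' → invalid (bad char(s): ['=']; '=' in middle)

Answer: no yes no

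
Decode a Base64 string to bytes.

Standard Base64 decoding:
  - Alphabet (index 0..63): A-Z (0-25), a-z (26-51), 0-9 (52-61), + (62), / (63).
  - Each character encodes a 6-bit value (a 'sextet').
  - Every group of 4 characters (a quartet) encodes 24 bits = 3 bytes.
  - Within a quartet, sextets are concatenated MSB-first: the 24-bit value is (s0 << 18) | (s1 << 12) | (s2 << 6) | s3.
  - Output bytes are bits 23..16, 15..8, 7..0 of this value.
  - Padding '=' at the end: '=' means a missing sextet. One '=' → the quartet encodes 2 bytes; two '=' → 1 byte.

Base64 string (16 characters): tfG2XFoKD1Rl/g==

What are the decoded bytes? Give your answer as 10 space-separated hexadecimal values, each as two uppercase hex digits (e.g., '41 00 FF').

Answer: B5 F1 B6 5C 5A 0A 0F 54 65 FE

Derivation:
After char 0 ('t'=45): chars_in_quartet=1 acc=0x2D bytes_emitted=0
After char 1 ('f'=31): chars_in_quartet=2 acc=0xB5F bytes_emitted=0
After char 2 ('G'=6): chars_in_quartet=3 acc=0x2D7C6 bytes_emitted=0
After char 3 ('2'=54): chars_in_quartet=4 acc=0xB5F1B6 -> emit B5 F1 B6, reset; bytes_emitted=3
After char 4 ('X'=23): chars_in_quartet=1 acc=0x17 bytes_emitted=3
After char 5 ('F'=5): chars_in_quartet=2 acc=0x5C5 bytes_emitted=3
After char 6 ('o'=40): chars_in_quartet=3 acc=0x17168 bytes_emitted=3
After char 7 ('K'=10): chars_in_quartet=4 acc=0x5C5A0A -> emit 5C 5A 0A, reset; bytes_emitted=6
After char 8 ('D'=3): chars_in_quartet=1 acc=0x3 bytes_emitted=6
After char 9 ('1'=53): chars_in_quartet=2 acc=0xF5 bytes_emitted=6
After char 10 ('R'=17): chars_in_quartet=3 acc=0x3D51 bytes_emitted=6
After char 11 ('l'=37): chars_in_quartet=4 acc=0xF5465 -> emit 0F 54 65, reset; bytes_emitted=9
After char 12 ('/'=63): chars_in_quartet=1 acc=0x3F bytes_emitted=9
After char 13 ('g'=32): chars_in_quartet=2 acc=0xFE0 bytes_emitted=9
Padding '==': partial quartet acc=0xFE0 -> emit FE; bytes_emitted=10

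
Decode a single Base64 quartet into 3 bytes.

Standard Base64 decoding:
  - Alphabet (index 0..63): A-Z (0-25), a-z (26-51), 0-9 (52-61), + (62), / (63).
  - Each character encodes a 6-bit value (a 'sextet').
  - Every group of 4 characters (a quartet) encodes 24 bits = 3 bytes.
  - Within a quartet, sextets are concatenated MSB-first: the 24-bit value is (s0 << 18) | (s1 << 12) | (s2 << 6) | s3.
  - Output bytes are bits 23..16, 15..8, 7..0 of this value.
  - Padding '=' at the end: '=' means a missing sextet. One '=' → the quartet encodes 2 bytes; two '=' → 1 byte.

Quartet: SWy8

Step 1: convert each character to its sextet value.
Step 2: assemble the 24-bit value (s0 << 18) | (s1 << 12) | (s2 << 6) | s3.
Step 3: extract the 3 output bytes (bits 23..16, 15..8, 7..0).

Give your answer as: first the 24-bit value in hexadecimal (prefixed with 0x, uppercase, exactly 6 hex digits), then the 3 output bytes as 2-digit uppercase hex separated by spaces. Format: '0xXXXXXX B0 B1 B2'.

Sextets: S=18, W=22, y=50, 8=60
24-bit: (18<<18) | (22<<12) | (50<<6) | 60
      = 0x480000 | 0x016000 | 0x000C80 | 0x00003C
      = 0x496CBC
Bytes: (v>>16)&0xFF=49, (v>>8)&0xFF=6C, v&0xFF=BC

Answer: 0x496CBC 49 6C BC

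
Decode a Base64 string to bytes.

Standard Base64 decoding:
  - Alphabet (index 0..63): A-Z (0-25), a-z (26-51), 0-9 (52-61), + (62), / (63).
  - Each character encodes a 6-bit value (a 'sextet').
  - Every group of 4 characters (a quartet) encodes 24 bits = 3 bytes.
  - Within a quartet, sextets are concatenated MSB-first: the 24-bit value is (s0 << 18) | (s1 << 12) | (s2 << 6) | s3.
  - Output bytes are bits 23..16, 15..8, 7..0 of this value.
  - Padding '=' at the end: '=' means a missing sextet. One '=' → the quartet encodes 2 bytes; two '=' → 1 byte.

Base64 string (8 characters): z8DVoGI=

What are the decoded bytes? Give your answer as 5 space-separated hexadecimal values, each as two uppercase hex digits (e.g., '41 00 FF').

Answer: CF C0 D5 A0 62

Derivation:
After char 0 ('z'=51): chars_in_quartet=1 acc=0x33 bytes_emitted=0
After char 1 ('8'=60): chars_in_quartet=2 acc=0xCFC bytes_emitted=0
After char 2 ('D'=3): chars_in_quartet=3 acc=0x33F03 bytes_emitted=0
After char 3 ('V'=21): chars_in_quartet=4 acc=0xCFC0D5 -> emit CF C0 D5, reset; bytes_emitted=3
After char 4 ('o'=40): chars_in_quartet=1 acc=0x28 bytes_emitted=3
After char 5 ('G'=6): chars_in_quartet=2 acc=0xA06 bytes_emitted=3
After char 6 ('I'=8): chars_in_quartet=3 acc=0x28188 bytes_emitted=3
Padding '=': partial quartet acc=0x28188 -> emit A0 62; bytes_emitted=5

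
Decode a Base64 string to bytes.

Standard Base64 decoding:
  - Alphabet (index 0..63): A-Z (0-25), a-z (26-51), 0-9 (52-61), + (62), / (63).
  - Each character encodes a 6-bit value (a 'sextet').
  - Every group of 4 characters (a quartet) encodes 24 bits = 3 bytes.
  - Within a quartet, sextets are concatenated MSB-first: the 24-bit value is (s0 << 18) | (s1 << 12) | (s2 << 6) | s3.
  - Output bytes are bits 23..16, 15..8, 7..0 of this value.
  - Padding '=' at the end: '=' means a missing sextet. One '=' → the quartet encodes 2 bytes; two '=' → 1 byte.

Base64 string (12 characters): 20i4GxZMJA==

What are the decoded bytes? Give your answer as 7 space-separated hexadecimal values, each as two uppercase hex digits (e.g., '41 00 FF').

Answer: DB 48 B8 1B 16 4C 24

Derivation:
After char 0 ('2'=54): chars_in_quartet=1 acc=0x36 bytes_emitted=0
After char 1 ('0'=52): chars_in_quartet=2 acc=0xDB4 bytes_emitted=0
After char 2 ('i'=34): chars_in_quartet=3 acc=0x36D22 bytes_emitted=0
After char 3 ('4'=56): chars_in_quartet=4 acc=0xDB48B8 -> emit DB 48 B8, reset; bytes_emitted=3
After char 4 ('G'=6): chars_in_quartet=1 acc=0x6 bytes_emitted=3
After char 5 ('x'=49): chars_in_quartet=2 acc=0x1B1 bytes_emitted=3
After char 6 ('Z'=25): chars_in_quartet=3 acc=0x6C59 bytes_emitted=3
After char 7 ('M'=12): chars_in_quartet=4 acc=0x1B164C -> emit 1B 16 4C, reset; bytes_emitted=6
After char 8 ('J'=9): chars_in_quartet=1 acc=0x9 bytes_emitted=6
After char 9 ('A'=0): chars_in_quartet=2 acc=0x240 bytes_emitted=6
Padding '==': partial quartet acc=0x240 -> emit 24; bytes_emitted=7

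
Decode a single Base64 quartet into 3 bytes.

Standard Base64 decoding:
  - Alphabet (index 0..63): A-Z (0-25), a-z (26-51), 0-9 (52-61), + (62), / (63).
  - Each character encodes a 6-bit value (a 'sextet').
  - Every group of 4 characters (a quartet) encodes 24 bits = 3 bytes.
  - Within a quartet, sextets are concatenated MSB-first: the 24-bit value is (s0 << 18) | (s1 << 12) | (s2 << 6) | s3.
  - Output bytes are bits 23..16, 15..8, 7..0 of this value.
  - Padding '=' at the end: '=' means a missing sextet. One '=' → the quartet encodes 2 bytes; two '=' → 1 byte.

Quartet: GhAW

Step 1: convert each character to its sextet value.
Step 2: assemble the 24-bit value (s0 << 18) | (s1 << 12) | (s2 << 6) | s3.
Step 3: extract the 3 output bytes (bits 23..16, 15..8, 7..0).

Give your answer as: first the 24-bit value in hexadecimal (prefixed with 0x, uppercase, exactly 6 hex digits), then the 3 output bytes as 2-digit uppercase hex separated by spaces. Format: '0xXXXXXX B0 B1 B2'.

Answer: 0x1A1016 1A 10 16

Derivation:
Sextets: G=6, h=33, A=0, W=22
24-bit: (6<<18) | (33<<12) | (0<<6) | 22
      = 0x180000 | 0x021000 | 0x000000 | 0x000016
      = 0x1A1016
Bytes: (v>>16)&0xFF=1A, (v>>8)&0xFF=10, v&0xFF=16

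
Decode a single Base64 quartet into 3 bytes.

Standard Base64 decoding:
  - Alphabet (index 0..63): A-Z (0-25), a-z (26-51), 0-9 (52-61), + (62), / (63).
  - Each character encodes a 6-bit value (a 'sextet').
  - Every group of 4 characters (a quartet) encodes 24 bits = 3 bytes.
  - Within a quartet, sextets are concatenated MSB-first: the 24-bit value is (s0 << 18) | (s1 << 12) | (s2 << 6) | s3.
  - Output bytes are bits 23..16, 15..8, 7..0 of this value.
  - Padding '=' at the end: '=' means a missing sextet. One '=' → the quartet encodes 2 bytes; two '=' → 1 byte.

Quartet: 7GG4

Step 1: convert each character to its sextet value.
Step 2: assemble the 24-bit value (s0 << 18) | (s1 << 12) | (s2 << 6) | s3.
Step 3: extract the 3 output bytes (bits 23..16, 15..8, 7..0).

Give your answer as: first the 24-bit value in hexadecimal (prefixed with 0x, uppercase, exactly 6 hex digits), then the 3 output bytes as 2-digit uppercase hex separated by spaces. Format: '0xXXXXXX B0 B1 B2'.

Sextets: 7=59, G=6, G=6, 4=56
24-bit: (59<<18) | (6<<12) | (6<<6) | 56
      = 0xEC0000 | 0x006000 | 0x000180 | 0x000038
      = 0xEC61B8
Bytes: (v>>16)&0xFF=EC, (v>>8)&0xFF=61, v&0xFF=B8

Answer: 0xEC61B8 EC 61 B8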